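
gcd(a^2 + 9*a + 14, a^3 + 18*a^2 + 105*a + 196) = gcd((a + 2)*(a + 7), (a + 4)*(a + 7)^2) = a + 7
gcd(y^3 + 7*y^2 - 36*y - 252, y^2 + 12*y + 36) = y + 6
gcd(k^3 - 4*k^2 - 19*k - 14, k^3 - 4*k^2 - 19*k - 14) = k^3 - 4*k^2 - 19*k - 14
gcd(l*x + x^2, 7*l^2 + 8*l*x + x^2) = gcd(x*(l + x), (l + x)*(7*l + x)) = l + x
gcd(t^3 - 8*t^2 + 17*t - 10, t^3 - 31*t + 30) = t^2 - 6*t + 5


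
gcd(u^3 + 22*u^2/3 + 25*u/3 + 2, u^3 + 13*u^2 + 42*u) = u + 6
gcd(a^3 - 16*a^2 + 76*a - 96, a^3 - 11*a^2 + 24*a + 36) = a - 6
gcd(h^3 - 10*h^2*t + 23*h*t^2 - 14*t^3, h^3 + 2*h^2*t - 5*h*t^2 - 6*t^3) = -h + 2*t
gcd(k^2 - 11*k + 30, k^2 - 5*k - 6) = k - 6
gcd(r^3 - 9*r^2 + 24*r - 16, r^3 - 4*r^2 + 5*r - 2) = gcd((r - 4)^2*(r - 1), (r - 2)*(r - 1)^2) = r - 1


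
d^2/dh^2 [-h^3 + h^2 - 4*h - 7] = 2 - 6*h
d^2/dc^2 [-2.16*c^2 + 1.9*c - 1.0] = -4.32000000000000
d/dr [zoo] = 0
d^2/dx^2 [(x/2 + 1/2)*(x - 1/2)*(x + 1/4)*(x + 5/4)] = 6*x^2 + 6*x + 9/16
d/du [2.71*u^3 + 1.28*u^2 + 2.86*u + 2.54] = 8.13*u^2 + 2.56*u + 2.86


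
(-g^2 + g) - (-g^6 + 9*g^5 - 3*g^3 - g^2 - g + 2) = g^6 - 9*g^5 + 3*g^3 + 2*g - 2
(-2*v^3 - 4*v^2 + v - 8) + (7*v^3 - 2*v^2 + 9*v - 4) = 5*v^3 - 6*v^2 + 10*v - 12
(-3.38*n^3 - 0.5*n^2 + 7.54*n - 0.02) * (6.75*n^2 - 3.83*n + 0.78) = -22.815*n^5 + 9.5704*n^4 + 50.1736*n^3 - 29.4032*n^2 + 5.9578*n - 0.0156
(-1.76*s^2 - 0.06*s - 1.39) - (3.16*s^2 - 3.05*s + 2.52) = -4.92*s^2 + 2.99*s - 3.91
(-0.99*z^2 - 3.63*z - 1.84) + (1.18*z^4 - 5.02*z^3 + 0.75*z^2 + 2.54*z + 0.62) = 1.18*z^4 - 5.02*z^3 - 0.24*z^2 - 1.09*z - 1.22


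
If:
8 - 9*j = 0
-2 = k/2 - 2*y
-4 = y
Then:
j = 8/9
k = -20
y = -4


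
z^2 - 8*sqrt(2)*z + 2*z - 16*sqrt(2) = (z + 2)*(z - 8*sqrt(2))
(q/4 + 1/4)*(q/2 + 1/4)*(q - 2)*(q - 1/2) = q^4/8 - q^3/8 - 9*q^2/32 + q/32 + 1/16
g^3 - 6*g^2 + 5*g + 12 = (g - 4)*(g - 3)*(g + 1)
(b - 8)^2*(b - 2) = b^3 - 18*b^2 + 96*b - 128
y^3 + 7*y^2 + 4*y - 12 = (y - 1)*(y + 2)*(y + 6)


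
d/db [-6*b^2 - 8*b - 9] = -12*b - 8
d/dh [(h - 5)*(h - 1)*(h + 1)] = 3*h^2 - 10*h - 1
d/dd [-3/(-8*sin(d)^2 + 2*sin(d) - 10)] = 3*(1 - 8*sin(d))*cos(d)/(2*(4*sin(d)^2 - sin(d) + 5)^2)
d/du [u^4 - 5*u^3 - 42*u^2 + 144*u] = 4*u^3 - 15*u^2 - 84*u + 144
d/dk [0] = 0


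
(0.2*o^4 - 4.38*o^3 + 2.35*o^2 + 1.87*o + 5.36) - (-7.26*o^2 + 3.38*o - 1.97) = 0.2*o^4 - 4.38*o^3 + 9.61*o^2 - 1.51*o + 7.33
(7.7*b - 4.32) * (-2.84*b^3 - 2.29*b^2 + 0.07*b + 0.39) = -21.868*b^4 - 5.3642*b^3 + 10.4318*b^2 + 2.7006*b - 1.6848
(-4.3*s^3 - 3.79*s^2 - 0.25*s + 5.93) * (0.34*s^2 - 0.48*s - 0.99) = -1.462*s^5 + 0.7754*s^4 + 5.9912*s^3 + 5.8883*s^2 - 2.5989*s - 5.8707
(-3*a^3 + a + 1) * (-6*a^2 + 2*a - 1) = 18*a^5 - 6*a^4 - 3*a^3 - 4*a^2 + a - 1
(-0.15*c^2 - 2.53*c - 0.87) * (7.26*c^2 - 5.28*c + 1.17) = -1.089*c^4 - 17.5758*c^3 + 6.8667*c^2 + 1.6335*c - 1.0179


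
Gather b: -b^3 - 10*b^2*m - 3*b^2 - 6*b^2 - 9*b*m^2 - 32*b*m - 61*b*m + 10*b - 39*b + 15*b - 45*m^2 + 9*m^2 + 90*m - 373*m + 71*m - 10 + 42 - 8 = -b^3 + b^2*(-10*m - 9) + b*(-9*m^2 - 93*m - 14) - 36*m^2 - 212*m + 24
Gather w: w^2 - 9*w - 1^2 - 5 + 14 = w^2 - 9*w + 8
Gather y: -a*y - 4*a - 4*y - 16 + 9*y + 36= -4*a + y*(5 - a) + 20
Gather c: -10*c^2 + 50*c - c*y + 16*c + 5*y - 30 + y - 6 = -10*c^2 + c*(66 - y) + 6*y - 36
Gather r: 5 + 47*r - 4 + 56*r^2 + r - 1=56*r^2 + 48*r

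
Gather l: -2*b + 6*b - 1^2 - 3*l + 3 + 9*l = 4*b + 6*l + 2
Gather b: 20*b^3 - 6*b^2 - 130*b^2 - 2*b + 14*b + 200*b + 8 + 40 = 20*b^3 - 136*b^2 + 212*b + 48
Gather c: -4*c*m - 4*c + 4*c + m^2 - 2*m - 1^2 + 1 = -4*c*m + m^2 - 2*m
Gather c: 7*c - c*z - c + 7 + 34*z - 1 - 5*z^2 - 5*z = c*(6 - z) - 5*z^2 + 29*z + 6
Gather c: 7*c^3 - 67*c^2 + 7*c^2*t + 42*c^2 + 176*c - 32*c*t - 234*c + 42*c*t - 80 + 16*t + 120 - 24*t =7*c^3 + c^2*(7*t - 25) + c*(10*t - 58) - 8*t + 40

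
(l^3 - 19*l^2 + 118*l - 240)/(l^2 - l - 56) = (l^2 - 11*l + 30)/(l + 7)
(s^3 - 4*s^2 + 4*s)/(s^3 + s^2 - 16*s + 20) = s/(s + 5)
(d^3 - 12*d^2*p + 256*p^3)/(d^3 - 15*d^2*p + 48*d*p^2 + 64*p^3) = (d + 4*p)/(d + p)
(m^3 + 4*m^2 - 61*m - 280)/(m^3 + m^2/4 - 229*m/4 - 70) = 4*(m + 5)/(4*m + 5)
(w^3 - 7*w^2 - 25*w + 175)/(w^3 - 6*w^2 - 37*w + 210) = (w + 5)/(w + 6)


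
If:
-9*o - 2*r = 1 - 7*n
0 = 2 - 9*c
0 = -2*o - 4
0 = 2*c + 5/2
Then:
No Solution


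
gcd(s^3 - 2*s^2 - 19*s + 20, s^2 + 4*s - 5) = s - 1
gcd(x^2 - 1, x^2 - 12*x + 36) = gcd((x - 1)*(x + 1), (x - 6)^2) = 1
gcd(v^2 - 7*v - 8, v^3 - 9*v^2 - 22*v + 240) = v - 8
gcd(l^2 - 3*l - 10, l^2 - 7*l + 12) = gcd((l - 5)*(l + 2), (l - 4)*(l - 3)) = 1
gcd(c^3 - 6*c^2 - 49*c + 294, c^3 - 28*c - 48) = c - 6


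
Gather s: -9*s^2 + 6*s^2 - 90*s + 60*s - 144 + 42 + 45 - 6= -3*s^2 - 30*s - 63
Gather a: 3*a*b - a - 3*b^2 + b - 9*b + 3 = a*(3*b - 1) - 3*b^2 - 8*b + 3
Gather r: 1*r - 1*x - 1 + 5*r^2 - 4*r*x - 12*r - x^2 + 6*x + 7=5*r^2 + r*(-4*x - 11) - x^2 + 5*x + 6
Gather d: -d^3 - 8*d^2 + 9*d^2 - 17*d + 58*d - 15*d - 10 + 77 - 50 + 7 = -d^3 + d^2 + 26*d + 24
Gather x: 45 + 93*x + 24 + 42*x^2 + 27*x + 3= 42*x^2 + 120*x + 72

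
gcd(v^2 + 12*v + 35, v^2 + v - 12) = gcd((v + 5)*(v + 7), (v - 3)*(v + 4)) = 1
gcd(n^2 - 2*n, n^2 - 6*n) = n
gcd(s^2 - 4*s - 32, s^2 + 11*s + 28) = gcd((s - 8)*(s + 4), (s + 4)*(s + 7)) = s + 4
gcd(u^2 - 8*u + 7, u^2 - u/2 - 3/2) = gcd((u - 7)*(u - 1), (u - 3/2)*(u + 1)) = 1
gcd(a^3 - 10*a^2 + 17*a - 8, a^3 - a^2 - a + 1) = a^2 - 2*a + 1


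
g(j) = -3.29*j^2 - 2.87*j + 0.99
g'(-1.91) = 9.70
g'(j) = -6.58*j - 2.87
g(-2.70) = -15.25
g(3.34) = -45.30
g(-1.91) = -5.53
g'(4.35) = -31.49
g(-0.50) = 1.60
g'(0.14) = -3.79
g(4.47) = -77.58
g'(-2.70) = 14.90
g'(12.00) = -81.83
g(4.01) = -63.42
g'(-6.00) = 36.61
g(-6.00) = -100.23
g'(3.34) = -24.85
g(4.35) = -73.75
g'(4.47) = -32.28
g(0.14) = 0.52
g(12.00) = -507.21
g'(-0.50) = 0.42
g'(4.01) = -29.26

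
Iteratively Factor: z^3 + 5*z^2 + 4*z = (z + 1)*(z^2 + 4*z) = (z + 1)*(z + 4)*(z)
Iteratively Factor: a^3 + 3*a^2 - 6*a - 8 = (a - 2)*(a^2 + 5*a + 4) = (a - 2)*(a + 1)*(a + 4)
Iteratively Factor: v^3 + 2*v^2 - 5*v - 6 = (v + 1)*(v^2 + v - 6) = (v - 2)*(v + 1)*(v + 3)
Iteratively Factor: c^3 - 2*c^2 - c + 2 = (c - 1)*(c^2 - c - 2) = (c - 2)*(c - 1)*(c + 1)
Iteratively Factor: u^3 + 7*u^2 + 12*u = (u)*(u^2 + 7*u + 12) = u*(u + 4)*(u + 3)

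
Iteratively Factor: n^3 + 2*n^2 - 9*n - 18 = (n + 3)*(n^2 - n - 6) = (n + 2)*(n + 3)*(n - 3)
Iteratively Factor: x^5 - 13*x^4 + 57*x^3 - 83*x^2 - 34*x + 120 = (x - 2)*(x^4 - 11*x^3 + 35*x^2 - 13*x - 60) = (x - 5)*(x - 2)*(x^3 - 6*x^2 + 5*x + 12) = (x - 5)*(x - 4)*(x - 2)*(x^2 - 2*x - 3) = (x - 5)*(x - 4)*(x - 2)*(x + 1)*(x - 3)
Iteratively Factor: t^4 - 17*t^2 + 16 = (t + 1)*(t^3 - t^2 - 16*t + 16) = (t - 1)*(t + 1)*(t^2 - 16) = (t - 1)*(t + 1)*(t + 4)*(t - 4)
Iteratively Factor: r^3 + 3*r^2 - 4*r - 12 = (r + 3)*(r^2 - 4) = (r + 2)*(r + 3)*(r - 2)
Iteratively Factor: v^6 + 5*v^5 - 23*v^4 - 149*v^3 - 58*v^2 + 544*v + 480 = (v - 2)*(v^5 + 7*v^4 - 9*v^3 - 167*v^2 - 392*v - 240) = (v - 2)*(v + 4)*(v^4 + 3*v^3 - 21*v^2 - 83*v - 60) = (v - 2)*(v + 4)^2*(v^3 - v^2 - 17*v - 15) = (v - 2)*(v + 3)*(v + 4)^2*(v^2 - 4*v - 5) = (v - 2)*(v + 1)*(v + 3)*(v + 4)^2*(v - 5)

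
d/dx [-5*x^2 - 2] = -10*x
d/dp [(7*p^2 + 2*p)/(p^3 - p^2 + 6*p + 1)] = (-p*(7*p + 2)*(3*p^2 - 2*p + 6) + 2*(7*p + 1)*(p^3 - p^2 + 6*p + 1))/(p^3 - p^2 + 6*p + 1)^2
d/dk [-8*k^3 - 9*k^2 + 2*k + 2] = -24*k^2 - 18*k + 2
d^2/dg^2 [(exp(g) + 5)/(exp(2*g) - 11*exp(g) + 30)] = (exp(4*g) + 31*exp(3*g) - 345*exp(2*g) + 335*exp(g) + 2550)*exp(g)/(exp(6*g) - 33*exp(5*g) + 453*exp(4*g) - 3311*exp(3*g) + 13590*exp(2*g) - 29700*exp(g) + 27000)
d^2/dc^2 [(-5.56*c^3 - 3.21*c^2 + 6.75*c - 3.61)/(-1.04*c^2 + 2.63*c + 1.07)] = (-7.105427357601e-15*c^5 + 5.6843418860808e-14*c^4 + 92.248648*c^3 + 138.73836*c^2 - 66.118968*c + 103.315042)/(1.124864*c^6 - 8.533824*c^5 + 18.108792*c^4 - 0.631462999999997*c^3 - 18.631161*c^2 - 9.033261*c - 1.225043)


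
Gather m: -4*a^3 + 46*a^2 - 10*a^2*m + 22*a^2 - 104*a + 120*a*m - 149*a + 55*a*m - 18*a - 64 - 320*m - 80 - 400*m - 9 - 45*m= -4*a^3 + 68*a^2 - 271*a + m*(-10*a^2 + 175*a - 765) - 153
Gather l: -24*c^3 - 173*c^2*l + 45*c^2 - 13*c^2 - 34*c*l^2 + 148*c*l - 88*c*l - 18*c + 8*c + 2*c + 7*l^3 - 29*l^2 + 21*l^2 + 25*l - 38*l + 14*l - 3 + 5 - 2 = -24*c^3 + 32*c^2 - 8*c + 7*l^3 + l^2*(-34*c - 8) + l*(-173*c^2 + 60*c + 1)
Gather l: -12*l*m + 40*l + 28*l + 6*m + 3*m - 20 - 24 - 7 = l*(68 - 12*m) + 9*m - 51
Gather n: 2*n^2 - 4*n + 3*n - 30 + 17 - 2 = 2*n^2 - n - 15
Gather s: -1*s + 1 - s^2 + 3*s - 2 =-s^2 + 2*s - 1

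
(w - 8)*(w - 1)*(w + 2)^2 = w^4 - 5*w^3 - 24*w^2 - 4*w + 32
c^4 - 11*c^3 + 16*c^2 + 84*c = c*(c - 7)*(c - 6)*(c + 2)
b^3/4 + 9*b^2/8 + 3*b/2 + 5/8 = (b/4 + 1/4)*(b + 1)*(b + 5/2)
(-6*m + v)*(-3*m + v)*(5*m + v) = 90*m^3 - 27*m^2*v - 4*m*v^2 + v^3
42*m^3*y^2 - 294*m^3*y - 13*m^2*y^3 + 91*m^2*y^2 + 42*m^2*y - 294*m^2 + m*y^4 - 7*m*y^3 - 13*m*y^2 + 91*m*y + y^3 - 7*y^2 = (-7*m + y)*(-6*m + y)*(y - 7)*(m*y + 1)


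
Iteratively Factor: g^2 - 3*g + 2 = (g - 2)*(g - 1)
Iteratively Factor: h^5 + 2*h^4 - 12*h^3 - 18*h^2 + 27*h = (h + 3)*(h^4 - h^3 - 9*h^2 + 9*h) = (h - 3)*(h + 3)*(h^3 + 2*h^2 - 3*h) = (h - 3)*(h - 1)*(h + 3)*(h^2 + 3*h) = h*(h - 3)*(h - 1)*(h + 3)*(h + 3)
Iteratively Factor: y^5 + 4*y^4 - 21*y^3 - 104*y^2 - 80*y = (y + 4)*(y^4 - 21*y^2 - 20*y) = (y + 4)^2*(y^3 - 4*y^2 - 5*y) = (y + 1)*(y + 4)^2*(y^2 - 5*y) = (y - 5)*(y + 1)*(y + 4)^2*(y)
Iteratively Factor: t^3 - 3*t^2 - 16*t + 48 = (t + 4)*(t^2 - 7*t + 12) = (t - 4)*(t + 4)*(t - 3)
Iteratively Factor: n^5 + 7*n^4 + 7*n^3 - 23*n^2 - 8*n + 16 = (n + 1)*(n^4 + 6*n^3 + n^2 - 24*n + 16) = (n - 1)*(n + 1)*(n^3 + 7*n^2 + 8*n - 16) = (n - 1)*(n + 1)*(n + 4)*(n^2 + 3*n - 4) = (n - 1)*(n + 1)*(n + 4)^2*(n - 1)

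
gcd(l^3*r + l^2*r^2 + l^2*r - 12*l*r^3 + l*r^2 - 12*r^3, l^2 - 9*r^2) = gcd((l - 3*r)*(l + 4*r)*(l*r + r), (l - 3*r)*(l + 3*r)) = -l + 3*r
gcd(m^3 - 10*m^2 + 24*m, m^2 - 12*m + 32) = m - 4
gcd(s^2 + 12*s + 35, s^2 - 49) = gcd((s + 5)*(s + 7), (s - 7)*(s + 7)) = s + 7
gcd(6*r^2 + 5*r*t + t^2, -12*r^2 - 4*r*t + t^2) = 2*r + t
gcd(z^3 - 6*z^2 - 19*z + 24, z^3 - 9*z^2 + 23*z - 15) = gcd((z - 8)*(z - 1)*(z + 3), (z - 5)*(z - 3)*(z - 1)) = z - 1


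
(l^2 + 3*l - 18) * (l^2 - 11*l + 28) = l^4 - 8*l^3 - 23*l^2 + 282*l - 504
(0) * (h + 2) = 0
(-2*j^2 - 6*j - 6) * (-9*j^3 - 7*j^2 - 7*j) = 18*j^5 + 68*j^4 + 110*j^3 + 84*j^2 + 42*j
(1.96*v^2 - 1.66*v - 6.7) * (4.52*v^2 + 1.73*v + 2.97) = 8.8592*v^4 - 4.1124*v^3 - 27.3346*v^2 - 16.5212*v - 19.899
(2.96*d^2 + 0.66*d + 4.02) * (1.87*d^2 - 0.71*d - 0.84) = 5.5352*d^4 - 0.8674*d^3 + 4.5624*d^2 - 3.4086*d - 3.3768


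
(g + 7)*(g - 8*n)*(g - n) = g^3 - 9*g^2*n + 7*g^2 + 8*g*n^2 - 63*g*n + 56*n^2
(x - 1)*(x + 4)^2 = x^3 + 7*x^2 + 8*x - 16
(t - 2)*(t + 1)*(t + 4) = t^3 + 3*t^2 - 6*t - 8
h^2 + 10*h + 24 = (h + 4)*(h + 6)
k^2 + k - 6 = (k - 2)*(k + 3)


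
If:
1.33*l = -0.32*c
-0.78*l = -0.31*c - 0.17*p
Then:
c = -0.341592385556731*p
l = 0.0821876416377096*p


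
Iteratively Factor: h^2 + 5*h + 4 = (h + 1)*(h + 4)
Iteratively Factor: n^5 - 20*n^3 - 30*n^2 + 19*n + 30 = (n + 1)*(n^4 - n^3 - 19*n^2 - 11*n + 30) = (n + 1)*(n + 2)*(n^3 - 3*n^2 - 13*n + 15) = (n - 1)*(n + 1)*(n + 2)*(n^2 - 2*n - 15) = (n - 5)*(n - 1)*(n + 1)*(n + 2)*(n + 3)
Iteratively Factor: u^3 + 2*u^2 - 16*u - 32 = (u - 4)*(u^2 + 6*u + 8) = (u - 4)*(u + 4)*(u + 2)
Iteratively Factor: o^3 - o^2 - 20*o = (o)*(o^2 - o - 20) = o*(o - 5)*(o + 4)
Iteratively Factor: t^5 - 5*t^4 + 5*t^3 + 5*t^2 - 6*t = (t - 2)*(t^4 - 3*t^3 - t^2 + 3*t) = (t - 2)*(t + 1)*(t^3 - 4*t^2 + 3*t) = t*(t - 2)*(t + 1)*(t^2 - 4*t + 3) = t*(t - 2)*(t - 1)*(t + 1)*(t - 3)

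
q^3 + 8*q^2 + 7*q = q*(q + 1)*(q + 7)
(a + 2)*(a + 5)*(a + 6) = a^3 + 13*a^2 + 52*a + 60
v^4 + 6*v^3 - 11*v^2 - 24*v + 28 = (v - 2)*(v - 1)*(v + 2)*(v + 7)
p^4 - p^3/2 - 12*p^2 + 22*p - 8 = (p - 2)^2*(p - 1/2)*(p + 4)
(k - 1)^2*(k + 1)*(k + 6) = k^4 + 5*k^3 - 7*k^2 - 5*k + 6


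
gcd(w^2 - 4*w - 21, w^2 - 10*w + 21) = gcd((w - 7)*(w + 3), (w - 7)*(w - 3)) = w - 7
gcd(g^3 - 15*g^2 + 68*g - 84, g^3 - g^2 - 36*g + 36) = g - 6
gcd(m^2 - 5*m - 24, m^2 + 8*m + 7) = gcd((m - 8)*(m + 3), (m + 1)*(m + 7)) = 1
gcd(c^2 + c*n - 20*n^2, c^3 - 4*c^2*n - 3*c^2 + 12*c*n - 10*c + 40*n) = c - 4*n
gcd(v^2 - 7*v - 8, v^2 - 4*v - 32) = v - 8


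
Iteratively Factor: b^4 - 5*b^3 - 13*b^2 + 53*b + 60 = (b + 1)*(b^3 - 6*b^2 - 7*b + 60) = (b + 1)*(b + 3)*(b^2 - 9*b + 20) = (b - 5)*(b + 1)*(b + 3)*(b - 4)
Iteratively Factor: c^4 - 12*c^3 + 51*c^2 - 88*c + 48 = (c - 1)*(c^3 - 11*c^2 + 40*c - 48) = (c - 4)*(c - 1)*(c^2 - 7*c + 12) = (c - 4)^2*(c - 1)*(c - 3)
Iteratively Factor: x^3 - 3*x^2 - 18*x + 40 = (x - 2)*(x^2 - x - 20) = (x - 2)*(x + 4)*(x - 5)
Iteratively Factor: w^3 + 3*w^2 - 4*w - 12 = (w + 2)*(w^2 + w - 6) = (w - 2)*(w + 2)*(w + 3)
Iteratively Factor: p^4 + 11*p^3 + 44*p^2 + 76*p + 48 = (p + 4)*(p^3 + 7*p^2 + 16*p + 12) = (p + 2)*(p + 4)*(p^2 + 5*p + 6) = (p + 2)*(p + 3)*(p + 4)*(p + 2)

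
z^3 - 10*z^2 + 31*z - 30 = (z - 5)*(z - 3)*(z - 2)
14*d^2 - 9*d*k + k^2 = (-7*d + k)*(-2*d + k)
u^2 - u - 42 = (u - 7)*(u + 6)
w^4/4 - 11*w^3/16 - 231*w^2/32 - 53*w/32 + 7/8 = (w/4 + 1)*(w - 7)*(w - 1/4)*(w + 1/2)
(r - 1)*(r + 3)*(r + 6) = r^3 + 8*r^2 + 9*r - 18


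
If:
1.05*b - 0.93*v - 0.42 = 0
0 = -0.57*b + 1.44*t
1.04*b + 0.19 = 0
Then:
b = -0.18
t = -0.07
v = -0.66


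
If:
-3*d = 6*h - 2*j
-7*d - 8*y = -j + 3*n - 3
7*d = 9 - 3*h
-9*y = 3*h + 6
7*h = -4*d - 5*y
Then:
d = 3/2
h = -1/2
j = 3/4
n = -11/12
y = -1/2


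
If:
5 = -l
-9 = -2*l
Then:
No Solution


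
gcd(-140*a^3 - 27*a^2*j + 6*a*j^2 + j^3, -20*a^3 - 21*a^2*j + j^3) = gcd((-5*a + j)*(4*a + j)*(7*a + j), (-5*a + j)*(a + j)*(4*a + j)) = 20*a^2 + a*j - j^2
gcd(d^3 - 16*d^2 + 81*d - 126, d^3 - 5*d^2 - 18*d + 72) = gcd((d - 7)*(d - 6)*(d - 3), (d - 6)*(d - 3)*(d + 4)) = d^2 - 9*d + 18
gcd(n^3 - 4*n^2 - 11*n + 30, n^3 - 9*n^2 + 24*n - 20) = n^2 - 7*n + 10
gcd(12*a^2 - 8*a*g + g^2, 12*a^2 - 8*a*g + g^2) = 12*a^2 - 8*a*g + g^2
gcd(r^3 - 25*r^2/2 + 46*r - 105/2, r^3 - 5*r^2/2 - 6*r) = 1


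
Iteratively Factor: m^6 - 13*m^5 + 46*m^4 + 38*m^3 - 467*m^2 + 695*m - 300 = (m - 4)*(m^5 - 9*m^4 + 10*m^3 + 78*m^2 - 155*m + 75) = (m - 5)*(m - 4)*(m^4 - 4*m^3 - 10*m^2 + 28*m - 15) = (m - 5)*(m - 4)*(m + 3)*(m^3 - 7*m^2 + 11*m - 5) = (m - 5)*(m - 4)*(m - 1)*(m + 3)*(m^2 - 6*m + 5) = (m - 5)^2*(m - 4)*(m - 1)*(m + 3)*(m - 1)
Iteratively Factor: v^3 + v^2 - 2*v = (v)*(v^2 + v - 2) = v*(v + 2)*(v - 1)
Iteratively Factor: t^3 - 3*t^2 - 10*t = (t - 5)*(t^2 + 2*t) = (t - 5)*(t + 2)*(t)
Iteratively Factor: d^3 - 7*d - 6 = (d + 2)*(d^2 - 2*d - 3) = (d - 3)*(d + 2)*(d + 1)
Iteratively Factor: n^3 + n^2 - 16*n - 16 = (n - 4)*(n^2 + 5*n + 4) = (n - 4)*(n + 4)*(n + 1)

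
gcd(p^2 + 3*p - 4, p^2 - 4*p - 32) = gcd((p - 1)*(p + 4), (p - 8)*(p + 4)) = p + 4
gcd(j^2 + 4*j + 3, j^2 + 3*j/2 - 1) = 1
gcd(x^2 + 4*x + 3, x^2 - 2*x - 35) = 1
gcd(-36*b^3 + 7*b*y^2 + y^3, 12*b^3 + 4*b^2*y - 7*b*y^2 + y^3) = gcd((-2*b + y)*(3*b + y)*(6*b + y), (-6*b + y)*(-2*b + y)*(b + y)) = -2*b + y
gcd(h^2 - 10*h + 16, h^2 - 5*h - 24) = h - 8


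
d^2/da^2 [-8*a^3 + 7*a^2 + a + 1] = 14 - 48*a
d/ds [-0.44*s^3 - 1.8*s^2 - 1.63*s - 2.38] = -1.32*s^2 - 3.6*s - 1.63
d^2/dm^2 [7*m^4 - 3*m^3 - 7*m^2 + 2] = 84*m^2 - 18*m - 14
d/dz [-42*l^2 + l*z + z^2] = l + 2*z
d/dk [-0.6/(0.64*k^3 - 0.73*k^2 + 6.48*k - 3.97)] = (1.152*k^2 - 0.876*k + 3.888)/(0.64*k^3 - 0.73*k^2 + 6.48*k - 3.97)^2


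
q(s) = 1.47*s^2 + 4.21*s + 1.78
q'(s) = 2.94*s + 4.21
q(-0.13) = 1.26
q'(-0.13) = 3.83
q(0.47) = 4.08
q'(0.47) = 5.59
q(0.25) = 2.92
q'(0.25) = 4.94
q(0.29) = 3.12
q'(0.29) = 5.06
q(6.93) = 101.55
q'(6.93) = 24.58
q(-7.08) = 45.66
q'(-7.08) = -16.61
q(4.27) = 46.56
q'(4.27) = 16.76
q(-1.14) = -1.11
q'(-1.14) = 0.86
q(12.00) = 263.98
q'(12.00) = 39.49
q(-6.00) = 29.44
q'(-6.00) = -13.43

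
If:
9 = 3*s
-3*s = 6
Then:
No Solution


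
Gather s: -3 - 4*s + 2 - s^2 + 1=-s^2 - 4*s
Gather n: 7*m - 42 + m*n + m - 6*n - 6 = 8*m + n*(m - 6) - 48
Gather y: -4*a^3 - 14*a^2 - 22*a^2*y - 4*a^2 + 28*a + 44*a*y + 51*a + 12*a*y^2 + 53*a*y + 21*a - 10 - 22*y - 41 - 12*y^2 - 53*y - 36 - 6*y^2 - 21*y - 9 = -4*a^3 - 18*a^2 + 100*a + y^2*(12*a - 18) + y*(-22*a^2 + 97*a - 96) - 96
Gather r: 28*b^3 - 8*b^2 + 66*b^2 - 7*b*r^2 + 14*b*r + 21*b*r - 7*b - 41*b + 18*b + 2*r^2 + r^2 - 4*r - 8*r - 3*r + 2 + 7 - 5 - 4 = 28*b^3 + 58*b^2 - 30*b + r^2*(3 - 7*b) + r*(35*b - 15)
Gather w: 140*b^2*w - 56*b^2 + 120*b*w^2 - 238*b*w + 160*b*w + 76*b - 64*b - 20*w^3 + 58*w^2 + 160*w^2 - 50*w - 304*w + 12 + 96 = -56*b^2 + 12*b - 20*w^3 + w^2*(120*b + 218) + w*(140*b^2 - 78*b - 354) + 108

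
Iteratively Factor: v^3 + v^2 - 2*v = (v)*(v^2 + v - 2) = v*(v + 2)*(v - 1)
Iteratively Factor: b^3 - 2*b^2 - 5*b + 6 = (b - 1)*(b^2 - b - 6) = (b - 3)*(b - 1)*(b + 2)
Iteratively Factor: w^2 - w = (w - 1)*(w)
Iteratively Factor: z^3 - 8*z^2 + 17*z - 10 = (z - 5)*(z^2 - 3*z + 2) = (z - 5)*(z - 2)*(z - 1)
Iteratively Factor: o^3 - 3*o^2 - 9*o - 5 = (o + 1)*(o^2 - 4*o - 5) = (o - 5)*(o + 1)*(o + 1)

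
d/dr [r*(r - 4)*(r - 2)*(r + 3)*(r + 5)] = 5*r^4 + 8*r^3 - 75*r^2 - 52*r + 120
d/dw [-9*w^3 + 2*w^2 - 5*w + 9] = -27*w^2 + 4*w - 5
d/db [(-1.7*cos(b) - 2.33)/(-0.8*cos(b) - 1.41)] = -0.533*sin(b)/(0.8*cos(b) + 1.41)^2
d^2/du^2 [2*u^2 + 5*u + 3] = 4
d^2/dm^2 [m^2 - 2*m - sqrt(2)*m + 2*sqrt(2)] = 2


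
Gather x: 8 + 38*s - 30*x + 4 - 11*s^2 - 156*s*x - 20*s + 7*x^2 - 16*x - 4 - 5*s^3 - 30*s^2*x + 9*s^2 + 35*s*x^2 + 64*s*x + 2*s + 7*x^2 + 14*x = -5*s^3 - 2*s^2 + 20*s + x^2*(35*s + 14) + x*(-30*s^2 - 92*s - 32) + 8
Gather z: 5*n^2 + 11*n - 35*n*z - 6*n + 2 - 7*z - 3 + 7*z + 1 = 5*n^2 - 35*n*z + 5*n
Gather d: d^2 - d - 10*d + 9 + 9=d^2 - 11*d + 18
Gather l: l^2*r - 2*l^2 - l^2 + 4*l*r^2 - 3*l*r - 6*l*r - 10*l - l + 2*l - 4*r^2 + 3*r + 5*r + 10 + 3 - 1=l^2*(r - 3) + l*(4*r^2 - 9*r - 9) - 4*r^2 + 8*r + 12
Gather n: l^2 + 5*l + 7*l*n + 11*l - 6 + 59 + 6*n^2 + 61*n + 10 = l^2 + 16*l + 6*n^2 + n*(7*l + 61) + 63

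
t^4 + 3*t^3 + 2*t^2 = t^2*(t + 1)*(t + 2)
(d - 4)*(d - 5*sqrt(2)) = d^2 - 5*sqrt(2)*d - 4*d + 20*sqrt(2)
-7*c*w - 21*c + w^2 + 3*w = (-7*c + w)*(w + 3)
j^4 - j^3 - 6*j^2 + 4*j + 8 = (j - 2)^2*(j + 1)*(j + 2)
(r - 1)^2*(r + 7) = r^3 + 5*r^2 - 13*r + 7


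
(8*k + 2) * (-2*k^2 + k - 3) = -16*k^3 + 4*k^2 - 22*k - 6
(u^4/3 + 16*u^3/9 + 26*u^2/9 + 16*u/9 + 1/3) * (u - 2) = u^5/3 + 10*u^4/9 - 2*u^3/3 - 4*u^2 - 29*u/9 - 2/3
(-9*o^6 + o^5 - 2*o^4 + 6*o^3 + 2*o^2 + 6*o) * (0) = 0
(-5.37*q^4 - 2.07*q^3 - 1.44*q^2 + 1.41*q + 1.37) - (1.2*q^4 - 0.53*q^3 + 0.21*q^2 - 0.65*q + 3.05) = -6.57*q^4 - 1.54*q^3 - 1.65*q^2 + 2.06*q - 1.68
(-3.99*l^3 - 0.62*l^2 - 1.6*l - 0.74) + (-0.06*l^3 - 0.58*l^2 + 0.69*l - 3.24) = -4.05*l^3 - 1.2*l^2 - 0.91*l - 3.98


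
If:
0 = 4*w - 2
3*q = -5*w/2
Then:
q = -5/12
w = 1/2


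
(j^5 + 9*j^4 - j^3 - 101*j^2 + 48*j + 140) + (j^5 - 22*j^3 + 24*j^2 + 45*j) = 2*j^5 + 9*j^4 - 23*j^3 - 77*j^2 + 93*j + 140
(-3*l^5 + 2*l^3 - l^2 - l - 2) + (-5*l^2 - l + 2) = -3*l^5 + 2*l^3 - 6*l^2 - 2*l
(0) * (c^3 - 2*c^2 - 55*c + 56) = 0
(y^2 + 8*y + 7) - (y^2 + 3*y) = 5*y + 7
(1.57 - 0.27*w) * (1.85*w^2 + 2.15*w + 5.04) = -0.4995*w^3 + 2.324*w^2 + 2.0147*w + 7.9128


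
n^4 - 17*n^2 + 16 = (n - 4)*(n - 1)*(n + 1)*(n + 4)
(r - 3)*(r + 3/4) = r^2 - 9*r/4 - 9/4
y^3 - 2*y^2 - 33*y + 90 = (y - 5)*(y - 3)*(y + 6)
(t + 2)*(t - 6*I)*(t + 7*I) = t^3 + 2*t^2 + I*t^2 + 42*t + 2*I*t + 84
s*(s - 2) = s^2 - 2*s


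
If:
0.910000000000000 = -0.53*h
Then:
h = -1.72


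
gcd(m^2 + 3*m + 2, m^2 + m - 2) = m + 2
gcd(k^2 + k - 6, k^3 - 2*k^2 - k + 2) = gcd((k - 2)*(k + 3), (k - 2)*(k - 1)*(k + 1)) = k - 2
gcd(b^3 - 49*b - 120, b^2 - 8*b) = b - 8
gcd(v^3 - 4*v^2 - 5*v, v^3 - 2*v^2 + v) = v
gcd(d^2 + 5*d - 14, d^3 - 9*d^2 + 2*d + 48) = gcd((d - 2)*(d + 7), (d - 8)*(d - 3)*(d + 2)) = 1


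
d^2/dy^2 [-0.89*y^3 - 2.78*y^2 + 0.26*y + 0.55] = -5.34*y - 5.56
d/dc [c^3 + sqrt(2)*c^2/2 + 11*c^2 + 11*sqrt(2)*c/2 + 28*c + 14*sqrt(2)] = 3*c^2 + sqrt(2)*c + 22*c + 11*sqrt(2)/2 + 28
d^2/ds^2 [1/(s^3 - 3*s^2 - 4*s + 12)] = 2*(3*(1 - s)*(s^3 - 3*s^2 - 4*s + 12) + (-3*s^2 + 6*s + 4)^2)/(s^3 - 3*s^2 - 4*s + 12)^3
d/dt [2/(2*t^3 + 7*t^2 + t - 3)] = 2*(-6*t^2 - 14*t - 1)/(2*t^3 + 7*t^2 + t - 3)^2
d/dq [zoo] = 0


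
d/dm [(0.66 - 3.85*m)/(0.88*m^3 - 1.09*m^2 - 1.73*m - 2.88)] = (6.776*m^3 - 5.9389*m^2 + 1.4388*m + 12.2298)/(0.7744*m^6 - 1.9184*m^5 - 1.8567*m^4 - 1.2974*m^3 + 9.2713*m^2 + 9.9648*m + 8.2944)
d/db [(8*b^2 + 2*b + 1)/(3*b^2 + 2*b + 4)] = 2*(5*b^2 + 29*b + 3)/(9*b^4 + 12*b^3 + 28*b^2 + 16*b + 16)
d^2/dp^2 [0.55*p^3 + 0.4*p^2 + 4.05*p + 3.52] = 3.3*p + 0.8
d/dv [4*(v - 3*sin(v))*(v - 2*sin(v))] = -20*v*cos(v) + 8*v - 20*sin(v) + 24*sin(2*v)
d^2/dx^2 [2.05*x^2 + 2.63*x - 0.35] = 4.10000000000000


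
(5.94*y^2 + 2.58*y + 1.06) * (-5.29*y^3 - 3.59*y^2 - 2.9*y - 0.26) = -31.4226*y^5 - 34.9728*y^4 - 32.0956*y^3 - 12.8318*y^2 - 3.7448*y - 0.2756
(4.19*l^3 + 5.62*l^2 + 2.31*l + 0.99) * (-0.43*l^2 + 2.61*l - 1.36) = -1.8017*l^5 + 8.5193*l^4 + 7.9765*l^3 - 2.0398*l^2 - 0.557700000000001*l - 1.3464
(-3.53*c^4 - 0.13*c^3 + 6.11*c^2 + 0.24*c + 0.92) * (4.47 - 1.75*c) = 6.1775*c^5 - 15.5516*c^4 - 11.2736*c^3 + 26.8917*c^2 - 0.5372*c + 4.1124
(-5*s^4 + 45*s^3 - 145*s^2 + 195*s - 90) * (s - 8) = -5*s^5 + 85*s^4 - 505*s^3 + 1355*s^2 - 1650*s + 720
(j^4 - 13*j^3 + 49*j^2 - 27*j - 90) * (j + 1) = j^5 - 12*j^4 + 36*j^3 + 22*j^2 - 117*j - 90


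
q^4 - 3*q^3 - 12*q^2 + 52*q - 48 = (q - 3)*(q - 2)^2*(q + 4)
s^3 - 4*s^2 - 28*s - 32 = (s - 8)*(s + 2)^2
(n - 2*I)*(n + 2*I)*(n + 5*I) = n^3 + 5*I*n^2 + 4*n + 20*I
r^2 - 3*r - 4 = (r - 4)*(r + 1)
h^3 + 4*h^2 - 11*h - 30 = (h - 3)*(h + 2)*(h + 5)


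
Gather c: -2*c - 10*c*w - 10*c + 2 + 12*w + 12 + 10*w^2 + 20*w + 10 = c*(-10*w - 12) + 10*w^2 + 32*w + 24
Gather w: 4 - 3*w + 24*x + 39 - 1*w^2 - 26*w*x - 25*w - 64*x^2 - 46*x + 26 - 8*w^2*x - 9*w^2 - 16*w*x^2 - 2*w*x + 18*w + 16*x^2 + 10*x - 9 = w^2*(-8*x - 10) + w*(-16*x^2 - 28*x - 10) - 48*x^2 - 12*x + 60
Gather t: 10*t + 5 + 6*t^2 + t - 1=6*t^2 + 11*t + 4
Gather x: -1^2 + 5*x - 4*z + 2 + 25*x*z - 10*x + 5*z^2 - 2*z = x*(25*z - 5) + 5*z^2 - 6*z + 1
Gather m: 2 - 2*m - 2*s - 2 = -2*m - 2*s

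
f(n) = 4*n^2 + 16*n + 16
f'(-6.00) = -32.00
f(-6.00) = 64.00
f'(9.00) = 88.00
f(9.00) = 484.00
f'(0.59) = 20.72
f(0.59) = 26.83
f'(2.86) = 38.88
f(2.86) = 94.48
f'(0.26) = 18.08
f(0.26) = 20.43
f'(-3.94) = -15.52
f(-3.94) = 15.05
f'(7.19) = 73.52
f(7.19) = 337.82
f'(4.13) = 49.04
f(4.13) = 150.31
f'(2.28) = 34.24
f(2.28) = 73.27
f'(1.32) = 26.56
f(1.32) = 44.09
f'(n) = 8*n + 16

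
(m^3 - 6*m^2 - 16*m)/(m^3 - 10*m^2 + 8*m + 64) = m/(m - 4)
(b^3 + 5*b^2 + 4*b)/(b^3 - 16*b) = (b + 1)/(b - 4)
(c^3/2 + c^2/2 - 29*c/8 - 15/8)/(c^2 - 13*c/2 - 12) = (-4*c^3 - 4*c^2 + 29*c + 15)/(4*(-2*c^2 + 13*c + 24))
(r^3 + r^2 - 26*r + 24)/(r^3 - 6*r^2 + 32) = (r^2 + 5*r - 6)/(r^2 - 2*r - 8)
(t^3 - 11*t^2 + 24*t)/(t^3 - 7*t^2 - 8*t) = (t - 3)/(t + 1)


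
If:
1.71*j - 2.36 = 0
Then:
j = 1.38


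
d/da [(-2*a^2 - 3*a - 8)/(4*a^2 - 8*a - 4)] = (7*a^2 + 20*a - 13)/(4*(a^4 - 4*a^3 + 2*a^2 + 4*a + 1))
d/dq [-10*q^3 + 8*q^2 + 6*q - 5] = -30*q^2 + 16*q + 6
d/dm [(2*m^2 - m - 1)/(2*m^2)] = (m + 2)/(2*m^3)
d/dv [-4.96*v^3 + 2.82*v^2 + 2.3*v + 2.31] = -14.88*v^2 + 5.64*v + 2.3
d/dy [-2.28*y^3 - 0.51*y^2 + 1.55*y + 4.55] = -6.84*y^2 - 1.02*y + 1.55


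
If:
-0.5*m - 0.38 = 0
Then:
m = -0.76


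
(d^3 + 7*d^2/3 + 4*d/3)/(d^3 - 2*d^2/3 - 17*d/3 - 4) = d/(d - 3)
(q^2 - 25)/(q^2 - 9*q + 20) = (q + 5)/(q - 4)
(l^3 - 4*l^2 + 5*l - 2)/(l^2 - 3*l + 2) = l - 1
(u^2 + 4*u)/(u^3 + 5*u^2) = (u + 4)/(u*(u + 5))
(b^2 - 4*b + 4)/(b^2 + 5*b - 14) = (b - 2)/(b + 7)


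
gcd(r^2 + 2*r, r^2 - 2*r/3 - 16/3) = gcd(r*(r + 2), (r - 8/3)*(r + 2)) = r + 2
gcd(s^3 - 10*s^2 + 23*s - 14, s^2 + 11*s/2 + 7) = 1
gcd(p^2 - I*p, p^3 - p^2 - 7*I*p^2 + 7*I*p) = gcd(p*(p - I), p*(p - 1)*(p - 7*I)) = p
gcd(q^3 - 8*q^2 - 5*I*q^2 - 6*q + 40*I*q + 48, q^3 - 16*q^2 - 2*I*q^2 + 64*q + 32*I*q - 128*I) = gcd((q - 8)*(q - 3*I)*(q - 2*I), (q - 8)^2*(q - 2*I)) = q^2 + q*(-8 - 2*I) + 16*I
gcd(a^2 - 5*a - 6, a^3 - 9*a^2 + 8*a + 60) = a - 6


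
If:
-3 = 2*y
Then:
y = -3/2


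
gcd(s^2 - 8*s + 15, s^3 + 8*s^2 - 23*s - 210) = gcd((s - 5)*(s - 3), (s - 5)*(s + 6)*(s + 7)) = s - 5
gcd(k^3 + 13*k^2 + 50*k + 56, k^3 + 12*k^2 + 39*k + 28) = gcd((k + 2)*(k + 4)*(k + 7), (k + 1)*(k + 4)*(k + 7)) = k^2 + 11*k + 28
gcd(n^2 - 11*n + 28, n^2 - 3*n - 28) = n - 7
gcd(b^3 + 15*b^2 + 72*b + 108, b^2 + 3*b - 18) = b + 6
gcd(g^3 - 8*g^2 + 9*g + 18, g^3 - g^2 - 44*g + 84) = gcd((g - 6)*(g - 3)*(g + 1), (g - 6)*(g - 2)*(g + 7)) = g - 6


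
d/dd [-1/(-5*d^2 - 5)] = -2*d/(5*(d^2 + 1)^2)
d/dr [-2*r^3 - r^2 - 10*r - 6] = -6*r^2 - 2*r - 10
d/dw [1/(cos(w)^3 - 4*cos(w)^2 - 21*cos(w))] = (3*sin(w) - 21*sin(w)/cos(w)^2 - 8*tan(w))/(sin(w)^2 + 4*cos(w) + 20)^2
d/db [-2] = 0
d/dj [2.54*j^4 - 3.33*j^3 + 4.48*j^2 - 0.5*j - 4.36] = 10.16*j^3 - 9.99*j^2 + 8.96*j - 0.5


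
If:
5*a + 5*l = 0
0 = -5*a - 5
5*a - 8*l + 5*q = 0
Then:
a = -1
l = 1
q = 13/5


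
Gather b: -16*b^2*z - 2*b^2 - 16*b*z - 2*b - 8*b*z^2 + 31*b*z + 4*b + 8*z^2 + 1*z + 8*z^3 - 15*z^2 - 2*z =b^2*(-16*z - 2) + b*(-8*z^2 + 15*z + 2) + 8*z^3 - 7*z^2 - z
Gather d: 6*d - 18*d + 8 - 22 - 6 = -12*d - 20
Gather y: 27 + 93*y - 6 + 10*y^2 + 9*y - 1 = 10*y^2 + 102*y + 20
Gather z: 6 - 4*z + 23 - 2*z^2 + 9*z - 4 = -2*z^2 + 5*z + 25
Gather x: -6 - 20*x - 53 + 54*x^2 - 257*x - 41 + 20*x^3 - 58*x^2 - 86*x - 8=20*x^3 - 4*x^2 - 363*x - 108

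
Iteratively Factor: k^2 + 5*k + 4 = (k + 4)*(k + 1)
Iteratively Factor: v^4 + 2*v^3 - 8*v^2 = (v)*(v^3 + 2*v^2 - 8*v) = v^2*(v^2 + 2*v - 8) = v^2*(v + 4)*(v - 2)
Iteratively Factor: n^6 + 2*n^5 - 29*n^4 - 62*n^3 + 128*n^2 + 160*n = (n - 2)*(n^5 + 4*n^4 - 21*n^3 - 104*n^2 - 80*n) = (n - 2)*(n + 4)*(n^4 - 21*n^2 - 20*n) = (n - 2)*(n + 4)^2*(n^3 - 4*n^2 - 5*n) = (n - 2)*(n + 1)*(n + 4)^2*(n^2 - 5*n) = n*(n - 2)*(n + 1)*(n + 4)^2*(n - 5)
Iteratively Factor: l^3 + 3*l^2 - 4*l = (l + 4)*(l^2 - l) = (l - 1)*(l + 4)*(l)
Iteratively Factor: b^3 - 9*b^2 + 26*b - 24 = (b - 2)*(b^2 - 7*b + 12) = (b - 3)*(b - 2)*(b - 4)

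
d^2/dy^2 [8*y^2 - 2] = 16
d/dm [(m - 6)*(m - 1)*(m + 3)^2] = 4*m^3 - 3*m^2 - 54*m - 27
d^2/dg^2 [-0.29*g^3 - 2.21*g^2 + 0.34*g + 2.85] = -1.74*g - 4.42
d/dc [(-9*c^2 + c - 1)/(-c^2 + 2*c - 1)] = (-17*c - 1)/(c^3 - 3*c^2 + 3*c - 1)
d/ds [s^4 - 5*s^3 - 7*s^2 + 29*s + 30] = 4*s^3 - 15*s^2 - 14*s + 29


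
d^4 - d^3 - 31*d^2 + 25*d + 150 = (d - 5)*(d - 3)*(d + 2)*(d + 5)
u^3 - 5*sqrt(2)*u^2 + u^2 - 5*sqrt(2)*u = u*(u + 1)*(u - 5*sqrt(2))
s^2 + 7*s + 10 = (s + 2)*(s + 5)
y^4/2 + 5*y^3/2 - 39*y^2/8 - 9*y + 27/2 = (y/2 + 1)*(y - 3/2)^2*(y + 6)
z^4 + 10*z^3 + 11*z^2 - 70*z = z*(z - 2)*(z + 5)*(z + 7)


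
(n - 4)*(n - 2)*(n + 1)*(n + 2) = n^4 - 3*n^3 - 8*n^2 + 12*n + 16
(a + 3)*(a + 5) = a^2 + 8*a + 15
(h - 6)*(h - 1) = h^2 - 7*h + 6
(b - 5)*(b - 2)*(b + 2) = b^3 - 5*b^2 - 4*b + 20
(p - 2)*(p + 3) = p^2 + p - 6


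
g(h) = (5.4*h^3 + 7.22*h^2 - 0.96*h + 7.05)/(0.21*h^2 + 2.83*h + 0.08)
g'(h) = (-0.42*h - 2.83)*(5.4*h^3 + 7.22*h^2 - 0.96*h + 7.05)/(0.21*h^2 + 2.83*h + 0.08)^2 + (16.2*h^2 + 14.44*h - 0.96)/(0.21*h^2 + 2.83*h + 0.08)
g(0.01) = 65.00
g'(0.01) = -1708.29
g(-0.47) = -7.09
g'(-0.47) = -12.05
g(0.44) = 6.21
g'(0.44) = -7.47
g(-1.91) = 0.53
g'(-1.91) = -6.47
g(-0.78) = -4.82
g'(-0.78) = -4.84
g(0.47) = 6.01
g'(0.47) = -6.04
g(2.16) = 12.98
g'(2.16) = 7.99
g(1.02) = 6.06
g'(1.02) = 3.41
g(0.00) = 88.12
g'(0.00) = -3129.42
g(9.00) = 106.20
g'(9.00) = 17.37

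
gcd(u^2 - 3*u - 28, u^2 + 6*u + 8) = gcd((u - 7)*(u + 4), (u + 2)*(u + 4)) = u + 4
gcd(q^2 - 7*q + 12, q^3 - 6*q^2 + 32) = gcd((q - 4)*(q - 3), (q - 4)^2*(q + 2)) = q - 4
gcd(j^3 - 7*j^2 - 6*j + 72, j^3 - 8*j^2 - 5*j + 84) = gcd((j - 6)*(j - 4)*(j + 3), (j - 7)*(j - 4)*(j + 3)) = j^2 - j - 12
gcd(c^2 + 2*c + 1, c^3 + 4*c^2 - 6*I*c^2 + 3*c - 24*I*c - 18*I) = c + 1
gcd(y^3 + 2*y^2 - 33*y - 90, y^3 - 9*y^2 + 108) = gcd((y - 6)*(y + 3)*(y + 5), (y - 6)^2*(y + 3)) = y^2 - 3*y - 18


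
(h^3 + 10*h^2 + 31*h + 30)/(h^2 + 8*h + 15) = h + 2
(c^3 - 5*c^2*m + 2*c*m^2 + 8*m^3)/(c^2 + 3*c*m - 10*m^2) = (c^2 - 3*c*m - 4*m^2)/(c + 5*m)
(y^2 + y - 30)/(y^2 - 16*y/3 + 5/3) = 3*(y + 6)/(3*y - 1)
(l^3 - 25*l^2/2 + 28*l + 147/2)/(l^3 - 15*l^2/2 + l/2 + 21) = (l - 7)/(l - 2)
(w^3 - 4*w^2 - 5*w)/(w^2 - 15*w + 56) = w*(w^2 - 4*w - 5)/(w^2 - 15*w + 56)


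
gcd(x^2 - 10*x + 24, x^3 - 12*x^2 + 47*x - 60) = x - 4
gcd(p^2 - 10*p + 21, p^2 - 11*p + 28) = p - 7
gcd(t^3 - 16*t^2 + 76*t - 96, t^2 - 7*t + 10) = t - 2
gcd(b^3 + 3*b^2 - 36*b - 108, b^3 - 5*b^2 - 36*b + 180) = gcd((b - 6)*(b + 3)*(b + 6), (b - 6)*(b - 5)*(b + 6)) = b^2 - 36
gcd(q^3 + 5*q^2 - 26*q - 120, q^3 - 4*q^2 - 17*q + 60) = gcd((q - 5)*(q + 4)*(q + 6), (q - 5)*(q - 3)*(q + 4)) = q^2 - q - 20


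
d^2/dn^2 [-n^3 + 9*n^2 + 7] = 18 - 6*n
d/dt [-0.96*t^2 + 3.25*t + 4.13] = 3.25 - 1.92*t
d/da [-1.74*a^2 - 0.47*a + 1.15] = -3.48*a - 0.47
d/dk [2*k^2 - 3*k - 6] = 4*k - 3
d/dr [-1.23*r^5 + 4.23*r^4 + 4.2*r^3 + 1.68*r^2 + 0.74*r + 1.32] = -6.15*r^4 + 16.92*r^3 + 12.6*r^2 + 3.36*r + 0.74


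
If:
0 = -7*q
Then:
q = 0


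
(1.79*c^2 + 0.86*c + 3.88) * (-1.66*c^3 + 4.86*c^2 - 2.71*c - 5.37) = -2.9714*c^5 + 7.2718*c^4 - 7.1121*c^3 + 6.9139*c^2 - 15.133*c - 20.8356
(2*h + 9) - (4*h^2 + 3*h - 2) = -4*h^2 - h + 11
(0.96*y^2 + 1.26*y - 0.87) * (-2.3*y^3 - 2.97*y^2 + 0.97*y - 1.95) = -2.208*y^5 - 5.7492*y^4 - 0.81*y^3 + 1.9341*y^2 - 3.3009*y + 1.6965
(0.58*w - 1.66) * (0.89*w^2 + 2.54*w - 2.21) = 0.5162*w^3 - 0.0042000000000002*w^2 - 5.4982*w + 3.6686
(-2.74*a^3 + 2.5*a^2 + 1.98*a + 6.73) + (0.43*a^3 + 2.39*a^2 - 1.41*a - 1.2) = -2.31*a^3 + 4.89*a^2 + 0.57*a + 5.53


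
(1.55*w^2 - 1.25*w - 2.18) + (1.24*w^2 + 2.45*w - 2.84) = 2.79*w^2 + 1.2*w - 5.02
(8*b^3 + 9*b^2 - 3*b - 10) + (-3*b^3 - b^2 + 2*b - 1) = 5*b^3 + 8*b^2 - b - 11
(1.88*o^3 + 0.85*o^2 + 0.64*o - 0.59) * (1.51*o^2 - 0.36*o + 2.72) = 2.8388*o^5 + 0.6067*o^4 + 5.774*o^3 + 1.1907*o^2 + 1.9532*o - 1.6048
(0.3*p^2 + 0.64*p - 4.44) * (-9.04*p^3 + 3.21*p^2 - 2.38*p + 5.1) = -2.712*p^5 - 4.8226*p^4 + 41.478*p^3 - 14.2456*p^2 + 13.8312*p - 22.644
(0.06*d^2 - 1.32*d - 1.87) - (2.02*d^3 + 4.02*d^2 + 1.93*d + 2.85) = -2.02*d^3 - 3.96*d^2 - 3.25*d - 4.72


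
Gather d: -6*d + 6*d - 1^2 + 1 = 0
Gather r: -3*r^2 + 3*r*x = -3*r^2 + 3*r*x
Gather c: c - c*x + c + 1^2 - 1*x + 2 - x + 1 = c*(2 - x) - 2*x + 4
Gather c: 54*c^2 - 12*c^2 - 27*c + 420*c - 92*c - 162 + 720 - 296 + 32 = 42*c^2 + 301*c + 294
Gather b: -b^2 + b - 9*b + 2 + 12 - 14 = -b^2 - 8*b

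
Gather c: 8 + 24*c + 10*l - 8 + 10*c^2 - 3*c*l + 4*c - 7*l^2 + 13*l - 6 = 10*c^2 + c*(28 - 3*l) - 7*l^2 + 23*l - 6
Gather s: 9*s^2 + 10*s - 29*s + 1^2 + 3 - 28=9*s^2 - 19*s - 24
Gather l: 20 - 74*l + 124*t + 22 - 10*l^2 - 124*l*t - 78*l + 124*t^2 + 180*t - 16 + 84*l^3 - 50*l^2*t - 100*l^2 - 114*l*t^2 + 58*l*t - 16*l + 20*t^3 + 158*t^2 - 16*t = 84*l^3 + l^2*(-50*t - 110) + l*(-114*t^2 - 66*t - 168) + 20*t^3 + 282*t^2 + 288*t + 26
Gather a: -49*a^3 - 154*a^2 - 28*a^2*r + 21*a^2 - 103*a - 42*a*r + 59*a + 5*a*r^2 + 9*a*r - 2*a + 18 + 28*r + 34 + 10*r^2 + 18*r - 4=-49*a^3 + a^2*(-28*r - 133) + a*(5*r^2 - 33*r - 46) + 10*r^2 + 46*r + 48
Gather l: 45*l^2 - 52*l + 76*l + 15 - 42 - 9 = 45*l^2 + 24*l - 36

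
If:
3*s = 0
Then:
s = 0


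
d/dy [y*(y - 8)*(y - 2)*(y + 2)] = 4*y^3 - 24*y^2 - 8*y + 32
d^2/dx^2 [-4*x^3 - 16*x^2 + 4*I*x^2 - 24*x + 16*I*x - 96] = -24*x - 32 + 8*I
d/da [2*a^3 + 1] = 6*a^2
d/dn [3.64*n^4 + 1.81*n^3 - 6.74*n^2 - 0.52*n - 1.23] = 14.56*n^3 + 5.43*n^2 - 13.48*n - 0.52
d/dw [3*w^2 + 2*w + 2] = 6*w + 2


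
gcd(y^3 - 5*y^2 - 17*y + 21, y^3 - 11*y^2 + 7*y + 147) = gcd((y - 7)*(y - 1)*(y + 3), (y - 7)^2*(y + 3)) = y^2 - 4*y - 21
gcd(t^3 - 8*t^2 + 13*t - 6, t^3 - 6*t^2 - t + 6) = t^2 - 7*t + 6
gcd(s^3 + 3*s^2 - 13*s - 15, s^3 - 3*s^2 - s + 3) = s^2 - 2*s - 3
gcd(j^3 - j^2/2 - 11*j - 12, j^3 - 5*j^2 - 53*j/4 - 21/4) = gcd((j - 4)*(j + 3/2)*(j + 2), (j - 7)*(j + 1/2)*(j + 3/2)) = j + 3/2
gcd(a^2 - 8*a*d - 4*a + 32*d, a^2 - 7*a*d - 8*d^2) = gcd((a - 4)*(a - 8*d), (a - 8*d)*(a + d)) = a - 8*d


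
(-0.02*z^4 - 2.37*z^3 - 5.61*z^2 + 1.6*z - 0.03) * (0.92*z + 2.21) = -0.0184*z^5 - 2.2246*z^4 - 10.3989*z^3 - 10.9261*z^2 + 3.5084*z - 0.0663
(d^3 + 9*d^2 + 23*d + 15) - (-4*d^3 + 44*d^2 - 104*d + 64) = 5*d^3 - 35*d^2 + 127*d - 49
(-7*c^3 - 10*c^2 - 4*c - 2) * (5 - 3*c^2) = 21*c^5 + 30*c^4 - 23*c^3 - 44*c^2 - 20*c - 10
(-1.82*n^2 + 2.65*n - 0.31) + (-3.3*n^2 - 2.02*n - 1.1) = -5.12*n^2 + 0.63*n - 1.41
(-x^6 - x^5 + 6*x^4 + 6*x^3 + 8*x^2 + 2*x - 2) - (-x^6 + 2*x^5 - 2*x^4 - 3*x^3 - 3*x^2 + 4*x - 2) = -3*x^5 + 8*x^4 + 9*x^3 + 11*x^2 - 2*x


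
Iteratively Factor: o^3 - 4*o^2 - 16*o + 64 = (o - 4)*(o^2 - 16) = (o - 4)^2*(o + 4)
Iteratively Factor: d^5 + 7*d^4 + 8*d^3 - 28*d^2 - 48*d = (d + 3)*(d^4 + 4*d^3 - 4*d^2 - 16*d) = (d - 2)*(d + 3)*(d^3 + 6*d^2 + 8*d) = (d - 2)*(d + 3)*(d + 4)*(d^2 + 2*d) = d*(d - 2)*(d + 3)*(d + 4)*(d + 2)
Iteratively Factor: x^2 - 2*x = (x - 2)*(x)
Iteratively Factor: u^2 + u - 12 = (u - 3)*(u + 4)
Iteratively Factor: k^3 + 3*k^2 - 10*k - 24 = (k + 2)*(k^2 + k - 12) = (k - 3)*(k + 2)*(k + 4)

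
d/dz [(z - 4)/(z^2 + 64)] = (z^2 - 2*z*(z - 4) + 64)/(z^2 + 64)^2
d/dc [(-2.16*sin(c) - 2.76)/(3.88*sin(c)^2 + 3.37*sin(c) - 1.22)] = (8.3808*sin(c)^2 + 21.4176*sin(c) + 11.9364)*cos(c)/(15.0544*sin(c)^4 + 26.1512*sin(c)^3 + 1.8897*sin(c)^2 - 8.2228*sin(c) + 1.4884)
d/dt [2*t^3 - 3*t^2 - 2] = 6*t*(t - 1)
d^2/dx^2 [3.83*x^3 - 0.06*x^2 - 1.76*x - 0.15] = 22.98*x - 0.12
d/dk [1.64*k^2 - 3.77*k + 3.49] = 3.28*k - 3.77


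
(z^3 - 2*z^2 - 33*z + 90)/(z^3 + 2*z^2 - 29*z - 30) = (z - 3)/(z + 1)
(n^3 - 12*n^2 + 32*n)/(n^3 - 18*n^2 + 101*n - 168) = n*(n - 4)/(n^2 - 10*n + 21)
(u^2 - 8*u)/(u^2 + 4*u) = (u - 8)/(u + 4)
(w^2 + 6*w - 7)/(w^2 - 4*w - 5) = (-w^2 - 6*w + 7)/(-w^2 + 4*w + 5)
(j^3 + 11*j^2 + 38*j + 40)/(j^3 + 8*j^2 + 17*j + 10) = (j + 4)/(j + 1)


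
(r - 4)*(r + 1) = r^2 - 3*r - 4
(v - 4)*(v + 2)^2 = v^3 - 12*v - 16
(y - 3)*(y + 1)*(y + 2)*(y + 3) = y^4 + 3*y^3 - 7*y^2 - 27*y - 18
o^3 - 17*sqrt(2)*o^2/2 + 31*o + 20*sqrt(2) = (o - 5*sqrt(2))*(o - 4*sqrt(2))*(o + sqrt(2)/2)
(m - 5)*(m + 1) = m^2 - 4*m - 5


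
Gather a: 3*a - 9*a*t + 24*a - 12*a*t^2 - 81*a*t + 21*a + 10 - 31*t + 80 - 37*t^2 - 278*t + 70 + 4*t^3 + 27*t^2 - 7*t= a*(-12*t^2 - 90*t + 48) + 4*t^3 - 10*t^2 - 316*t + 160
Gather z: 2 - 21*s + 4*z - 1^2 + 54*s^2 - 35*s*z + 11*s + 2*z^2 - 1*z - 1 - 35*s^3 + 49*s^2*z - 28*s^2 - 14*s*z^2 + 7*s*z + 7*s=-35*s^3 + 26*s^2 - 3*s + z^2*(2 - 14*s) + z*(49*s^2 - 28*s + 3)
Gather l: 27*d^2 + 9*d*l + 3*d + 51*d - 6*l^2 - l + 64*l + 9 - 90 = 27*d^2 + 54*d - 6*l^2 + l*(9*d + 63) - 81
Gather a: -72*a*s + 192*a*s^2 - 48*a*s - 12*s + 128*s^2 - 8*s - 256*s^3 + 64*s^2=a*(192*s^2 - 120*s) - 256*s^3 + 192*s^2 - 20*s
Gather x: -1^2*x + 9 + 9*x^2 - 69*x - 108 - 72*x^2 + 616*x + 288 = -63*x^2 + 546*x + 189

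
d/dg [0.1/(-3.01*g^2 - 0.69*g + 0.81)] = (0.602*g + 0.069)/(3.01*g^2 + 0.69*g - 0.81)^2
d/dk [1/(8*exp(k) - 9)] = -8*exp(k)/(8*exp(k) - 9)^2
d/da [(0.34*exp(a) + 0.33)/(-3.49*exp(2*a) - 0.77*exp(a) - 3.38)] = (1.1866*exp(2*a) + 2.3034*exp(a) - 0.8951)*exp(a)/(12.1801*exp(4*a) + 5.3746*exp(3*a) + 24.1853*exp(2*a) + 5.2052*exp(a) + 11.4244)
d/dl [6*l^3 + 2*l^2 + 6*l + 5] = 18*l^2 + 4*l + 6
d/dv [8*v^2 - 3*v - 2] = 16*v - 3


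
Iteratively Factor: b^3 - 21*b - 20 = (b - 5)*(b^2 + 5*b + 4) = (b - 5)*(b + 1)*(b + 4)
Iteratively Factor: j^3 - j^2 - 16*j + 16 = (j - 4)*(j^2 + 3*j - 4) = (j - 4)*(j + 4)*(j - 1)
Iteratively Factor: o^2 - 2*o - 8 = (o - 4)*(o + 2)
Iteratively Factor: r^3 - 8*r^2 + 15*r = (r - 3)*(r^2 - 5*r) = (r - 5)*(r - 3)*(r)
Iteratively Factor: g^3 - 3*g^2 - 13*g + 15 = (g - 1)*(g^2 - 2*g - 15) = (g - 1)*(g + 3)*(g - 5)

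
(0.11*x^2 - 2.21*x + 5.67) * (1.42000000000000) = 0.1562*x^2 - 3.1382*x + 8.0514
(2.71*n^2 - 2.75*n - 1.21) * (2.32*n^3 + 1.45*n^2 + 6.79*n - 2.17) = 6.2872*n^5 - 2.4505*n^4 + 11.6062*n^3 - 26.3077*n^2 - 2.2484*n + 2.6257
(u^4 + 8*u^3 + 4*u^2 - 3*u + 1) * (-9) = -9*u^4 - 72*u^3 - 36*u^2 + 27*u - 9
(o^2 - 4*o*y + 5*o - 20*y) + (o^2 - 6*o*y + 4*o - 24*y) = 2*o^2 - 10*o*y + 9*o - 44*y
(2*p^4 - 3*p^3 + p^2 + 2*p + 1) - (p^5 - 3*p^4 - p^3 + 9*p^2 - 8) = -p^5 + 5*p^4 - 2*p^3 - 8*p^2 + 2*p + 9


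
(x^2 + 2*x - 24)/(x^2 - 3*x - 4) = (x + 6)/(x + 1)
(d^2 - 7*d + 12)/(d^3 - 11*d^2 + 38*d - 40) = (d - 3)/(d^2 - 7*d + 10)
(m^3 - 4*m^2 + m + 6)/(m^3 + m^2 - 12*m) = (m^2 - m - 2)/(m*(m + 4))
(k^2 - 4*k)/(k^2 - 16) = k/(k + 4)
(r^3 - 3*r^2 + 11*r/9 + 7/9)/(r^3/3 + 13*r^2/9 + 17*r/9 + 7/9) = (9*r^3 - 27*r^2 + 11*r + 7)/(3*r^3 + 13*r^2 + 17*r + 7)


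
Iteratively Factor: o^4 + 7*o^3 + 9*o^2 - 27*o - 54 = (o - 2)*(o^3 + 9*o^2 + 27*o + 27) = (o - 2)*(o + 3)*(o^2 + 6*o + 9) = (o - 2)*(o + 3)^2*(o + 3)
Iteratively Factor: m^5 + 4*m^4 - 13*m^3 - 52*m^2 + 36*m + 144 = (m + 4)*(m^4 - 13*m^2 + 36) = (m + 2)*(m + 4)*(m^3 - 2*m^2 - 9*m + 18) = (m - 3)*(m + 2)*(m + 4)*(m^2 + m - 6) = (m - 3)*(m - 2)*(m + 2)*(m + 4)*(m + 3)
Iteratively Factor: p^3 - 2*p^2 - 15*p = (p)*(p^2 - 2*p - 15) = p*(p - 5)*(p + 3)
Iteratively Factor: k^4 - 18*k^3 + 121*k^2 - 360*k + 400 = (k - 4)*(k^3 - 14*k^2 + 65*k - 100) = (k - 5)*(k - 4)*(k^2 - 9*k + 20) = (k - 5)^2*(k - 4)*(k - 4)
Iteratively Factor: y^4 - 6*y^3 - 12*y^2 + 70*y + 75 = (y - 5)*(y^3 - y^2 - 17*y - 15) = (y - 5)*(y + 3)*(y^2 - 4*y - 5) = (y - 5)^2*(y + 3)*(y + 1)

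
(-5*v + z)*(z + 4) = -5*v*z - 20*v + z^2 + 4*z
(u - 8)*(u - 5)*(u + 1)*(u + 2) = u^4 - 10*u^3 + 3*u^2 + 94*u + 80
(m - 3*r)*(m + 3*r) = m^2 - 9*r^2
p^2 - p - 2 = (p - 2)*(p + 1)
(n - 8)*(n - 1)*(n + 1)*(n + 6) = n^4 - 2*n^3 - 49*n^2 + 2*n + 48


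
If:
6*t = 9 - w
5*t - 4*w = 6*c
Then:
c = 5/4 - 29*w/36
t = 3/2 - w/6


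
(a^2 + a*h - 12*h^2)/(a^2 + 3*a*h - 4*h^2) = (a - 3*h)/(a - h)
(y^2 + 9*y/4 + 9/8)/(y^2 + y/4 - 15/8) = (4*y + 3)/(4*y - 5)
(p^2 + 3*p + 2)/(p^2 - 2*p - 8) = (p + 1)/(p - 4)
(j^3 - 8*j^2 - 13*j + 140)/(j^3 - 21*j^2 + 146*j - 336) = (j^2 - j - 20)/(j^2 - 14*j + 48)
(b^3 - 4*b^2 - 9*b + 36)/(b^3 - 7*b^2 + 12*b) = (b + 3)/b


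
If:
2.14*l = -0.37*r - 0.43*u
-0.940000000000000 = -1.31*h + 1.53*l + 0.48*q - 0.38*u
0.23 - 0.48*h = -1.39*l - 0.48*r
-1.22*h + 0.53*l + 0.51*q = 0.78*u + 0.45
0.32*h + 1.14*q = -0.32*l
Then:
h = 3.70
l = 1.43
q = -1.44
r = -0.93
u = -6.33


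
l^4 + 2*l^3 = l^3*(l + 2)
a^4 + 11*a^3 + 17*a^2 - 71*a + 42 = (a - 1)^2*(a + 6)*(a + 7)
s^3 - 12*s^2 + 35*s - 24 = (s - 8)*(s - 3)*(s - 1)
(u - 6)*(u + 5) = u^2 - u - 30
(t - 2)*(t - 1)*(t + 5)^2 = t^4 + 7*t^3 - 3*t^2 - 55*t + 50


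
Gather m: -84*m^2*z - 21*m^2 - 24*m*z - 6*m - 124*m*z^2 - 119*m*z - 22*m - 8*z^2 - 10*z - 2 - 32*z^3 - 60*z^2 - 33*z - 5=m^2*(-84*z - 21) + m*(-124*z^2 - 143*z - 28) - 32*z^3 - 68*z^2 - 43*z - 7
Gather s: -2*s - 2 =-2*s - 2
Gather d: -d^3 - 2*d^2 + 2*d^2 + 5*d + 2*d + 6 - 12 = -d^3 + 7*d - 6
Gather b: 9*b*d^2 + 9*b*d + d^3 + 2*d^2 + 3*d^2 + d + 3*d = b*(9*d^2 + 9*d) + d^3 + 5*d^2 + 4*d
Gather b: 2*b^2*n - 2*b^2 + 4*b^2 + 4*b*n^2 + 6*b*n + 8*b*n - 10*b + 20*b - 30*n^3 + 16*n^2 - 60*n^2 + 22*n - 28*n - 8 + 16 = b^2*(2*n + 2) + b*(4*n^2 + 14*n + 10) - 30*n^3 - 44*n^2 - 6*n + 8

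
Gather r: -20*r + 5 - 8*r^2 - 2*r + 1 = -8*r^2 - 22*r + 6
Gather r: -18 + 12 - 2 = -8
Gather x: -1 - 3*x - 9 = -3*x - 10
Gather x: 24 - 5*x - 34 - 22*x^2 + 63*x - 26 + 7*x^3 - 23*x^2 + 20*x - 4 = 7*x^3 - 45*x^2 + 78*x - 40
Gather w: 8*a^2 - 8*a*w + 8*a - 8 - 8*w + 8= 8*a^2 + 8*a + w*(-8*a - 8)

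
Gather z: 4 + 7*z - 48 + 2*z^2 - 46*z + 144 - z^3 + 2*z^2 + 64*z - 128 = -z^3 + 4*z^2 + 25*z - 28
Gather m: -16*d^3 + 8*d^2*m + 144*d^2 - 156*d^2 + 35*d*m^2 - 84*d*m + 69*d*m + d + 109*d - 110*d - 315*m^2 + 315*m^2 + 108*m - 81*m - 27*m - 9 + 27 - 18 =-16*d^3 - 12*d^2 + 35*d*m^2 + m*(8*d^2 - 15*d)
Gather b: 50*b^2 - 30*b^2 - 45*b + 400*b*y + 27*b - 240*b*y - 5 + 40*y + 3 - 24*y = 20*b^2 + b*(160*y - 18) + 16*y - 2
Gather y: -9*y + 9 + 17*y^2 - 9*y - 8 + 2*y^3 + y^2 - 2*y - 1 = 2*y^3 + 18*y^2 - 20*y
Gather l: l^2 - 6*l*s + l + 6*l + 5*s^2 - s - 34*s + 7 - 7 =l^2 + l*(7 - 6*s) + 5*s^2 - 35*s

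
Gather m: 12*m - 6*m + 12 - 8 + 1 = 6*m + 5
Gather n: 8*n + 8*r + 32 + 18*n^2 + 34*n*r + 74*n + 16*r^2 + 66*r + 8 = 18*n^2 + n*(34*r + 82) + 16*r^2 + 74*r + 40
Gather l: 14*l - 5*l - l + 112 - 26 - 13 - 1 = 8*l + 72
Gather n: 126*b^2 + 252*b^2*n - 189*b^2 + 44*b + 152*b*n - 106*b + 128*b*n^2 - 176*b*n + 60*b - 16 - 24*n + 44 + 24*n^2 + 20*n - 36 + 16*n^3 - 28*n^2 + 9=-63*b^2 - 2*b + 16*n^3 + n^2*(128*b - 4) + n*(252*b^2 - 24*b - 4) + 1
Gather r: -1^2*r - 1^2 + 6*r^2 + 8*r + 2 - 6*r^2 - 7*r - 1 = 0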